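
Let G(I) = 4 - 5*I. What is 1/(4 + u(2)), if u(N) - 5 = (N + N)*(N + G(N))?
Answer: -⅐ ≈ -0.14286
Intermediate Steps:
u(N) = 5 + 2*N*(4 - 4*N) (u(N) = 5 + (N + N)*(N + (4 - 5*N)) = 5 + (2*N)*(4 - 4*N) = 5 + 2*N*(4 - 4*N))
1/(4 + u(2)) = 1/(4 + (5 - 8*2² + 8*2)) = 1/(4 + (5 - 8*4 + 16)) = 1/(4 + (5 - 32 + 16)) = 1/(4 - 11) = 1/(-7) = -⅐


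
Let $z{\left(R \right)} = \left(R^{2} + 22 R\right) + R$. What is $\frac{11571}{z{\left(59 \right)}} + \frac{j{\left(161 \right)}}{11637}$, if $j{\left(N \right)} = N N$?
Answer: $\frac{260057525}{56299806} \approx 4.6192$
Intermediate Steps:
$j{\left(N \right)} = N^{2}$
$z{\left(R \right)} = R^{2} + 23 R$
$\frac{11571}{z{\left(59 \right)}} + \frac{j{\left(161 \right)}}{11637} = \frac{11571}{59 \left(23 + 59\right)} + \frac{161^{2}}{11637} = \frac{11571}{59 \cdot 82} + 25921 \cdot \frac{1}{11637} = \frac{11571}{4838} + \frac{25921}{11637} = \frac{260057525}{56299806}$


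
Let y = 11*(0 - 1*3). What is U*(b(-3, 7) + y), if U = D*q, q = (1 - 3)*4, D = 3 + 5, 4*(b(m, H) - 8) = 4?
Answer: 1536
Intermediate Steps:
b(m, H) = 9 (b(m, H) = 8 + (¼)*4 = 8 + 1 = 9)
D = 8
y = -33 (y = 11*(0 - 3) = 11*(-3) = -33)
q = -8 (q = -2*4 = -8)
U = -64 (U = 8*(-8) = -64)
U*(b(-3, 7) + y) = -64*(9 - 33) = -64*(-24) = 1536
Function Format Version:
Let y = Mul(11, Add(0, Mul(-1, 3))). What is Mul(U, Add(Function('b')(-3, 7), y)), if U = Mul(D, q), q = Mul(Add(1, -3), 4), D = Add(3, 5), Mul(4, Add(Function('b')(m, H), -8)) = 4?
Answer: 1536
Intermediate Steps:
Function('b')(m, H) = 9 (Function('b')(m, H) = Add(8, Mul(Rational(1, 4), 4)) = Add(8, 1) = 9)
D = 8
y = -33 (y = Mul(11, Add(0, -3)) = Mul(11, -3) = -33)
q = -8 (q = Mul(-2, 4) = -8)
U = -64 (U = Mul(8, -8) = -64)
Mul(U, Add(Function('b')(-3, 7), y)) = Mul(-64, Add(9, -33)) = Mul(-64, -24) = 1536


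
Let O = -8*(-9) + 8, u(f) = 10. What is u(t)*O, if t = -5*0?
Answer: 800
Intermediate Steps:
t = 0
O = 80 (O = 72 + 8 = 80)
u(t)*O = 10*80 = 800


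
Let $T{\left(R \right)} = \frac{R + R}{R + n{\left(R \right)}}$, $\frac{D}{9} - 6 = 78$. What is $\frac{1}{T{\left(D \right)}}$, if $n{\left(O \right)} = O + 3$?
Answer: $\frac{505}{504} \approx 1.002$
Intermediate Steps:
$D = 756$ ($D = 54 + 9 \cdot 78 = 54 + 702 = 756$)
$n{\left(O \right)} = 3 + O$
$T{\left(R \right)} = \frac{2 R}{3 + 2 R}$ ($T{\left(R \right)} = \frac{R + R}{R + \left(3 + R\right)} = \frac{2 R}{3 + 2 R}$)
$\frac{1}{T{\left(D \right)}} = \frac{1}{2 \cdot 756 \frac{1}{3 + 2 \cdot 756}} = \frac{1}{2 \cdot 756 \frac{1}{3 + 1512}} = \frac{1}{2 \cdot 756 \cdot \frac{1}{1515}} = \frac{1}{\frac{504}{505}} = \frac{505}{504}$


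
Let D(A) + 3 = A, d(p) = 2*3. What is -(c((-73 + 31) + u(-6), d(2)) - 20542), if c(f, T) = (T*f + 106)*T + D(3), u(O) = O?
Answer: 21634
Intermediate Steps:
d(p) = 6
D(A) = -3 + A
c(f, T) = T*(106 + T*f) (c(f, T) = (T*f + 106)*T + (-3 + 3) = (106 + T*f)*T + 0 = T*(106 + T*f) + 0 = T*(106 + T*f))
-(c((-73 + 31) + u(-6), d(2)) - 20542) = -(6*(106 + 6*((-73 + 31) - 6)) - 20542) = -(6*(106 + 6*(-42 - 6)) - 20542) = -(6*(106 + 6*(-48)) - 20542) = -(6*(106 - 288) - 20542) = -(6*(-182) - 20542) = -(-1092 - 20542) = -1*(-21634) = 21634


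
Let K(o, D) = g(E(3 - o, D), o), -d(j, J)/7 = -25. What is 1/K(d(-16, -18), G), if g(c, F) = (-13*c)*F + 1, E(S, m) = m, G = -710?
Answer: 1/1615251 ≈ 6.1910e-7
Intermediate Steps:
d(j, J) = 175 (d(j, J) = -7*(-25) = 175)
g(c, F) = 1 - 13*F*c (g(c, F) = -13*F*c + 1 = 1 - 13*F*c)
K(o, D) = 1 - 13*D*o (K(o, D) = 1 - 13*o*D = 1 - 13*D*o)
1/K(d(-16, -18), G) = 1/(1 - 13*(-710)*175) = 1/(1 + 1615250) = 1/1615251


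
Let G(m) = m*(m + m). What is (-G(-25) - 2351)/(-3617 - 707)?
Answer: 3601/4324 ≈ 0.83279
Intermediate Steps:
G(m) = 2*m**2 (G(m) = m*(2*m) = 2*m**2)
(-G(-25) - 2351)/(-3617 - 707) = (-2*(-25)**2 - 2351)/(-3617 - 707) = (-2*625 - 2351)/(-4324) = (-1*1250 - 2351)*(-1/4324) = (-1250 - 2351)*(-1/4324) = -3601*(-1/4324) = 3601/4324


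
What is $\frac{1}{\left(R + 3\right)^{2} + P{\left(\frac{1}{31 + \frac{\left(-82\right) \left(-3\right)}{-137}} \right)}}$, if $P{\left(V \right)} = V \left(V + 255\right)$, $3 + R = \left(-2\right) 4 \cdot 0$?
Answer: $\frac{16008001}{139793704} \approx 0.11451$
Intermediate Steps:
$R = -3$ ($R = -3 + \left(-2\right) 4 \cdot 0 = -3 - 0 = -3 + 0 = -3$)
$P{\left(V \right)} = V \left(255 + V\right)$
$\frac{1}{\left(R + 3\right)^{2} + P{\left(\frac{1}{31 + \frac{\left(-82\right) \left(-3\right)}{-137}} \right)}} = \frac{1}{\left(-3 + 3\right)^{2} + \frac{255 + \frac{1}{31 + \frac{\left(-82\right) \left(-3\right)}{-137}}}{31 + \frac{\left(-82\right) \left(-3\right)}{-137}}} = \frac{1}{0^{2} + \frac{255 + \frac{1}{31 + 246 \left(- \frac{1}{137}\right)}}{31 + 246 \left(- \frac{1}{137}\right)}} = \frac{1}{0 + \frac{255 + \frac{1}{31 - \frac{246}{137}}}{31 - \frac{246}{137}}} = \frac{1}{0 + \frac{255 + \frac{1}{\frac{4001}{137}}}{\frac{4001}{137}}} = \frac{1}{0 + \frac{137 \left(255 + \frac{137}{4001}\right)}{4001}} = \frac{1}{0 + \frac{137}{4001} \cdot \frac{1020392}{4001}} = \frac{1}{0 + \frac{139793704}{16008001}} = \frac{1}{\frac{139793704}{16008001}} = \frac{16008001}{139793704}$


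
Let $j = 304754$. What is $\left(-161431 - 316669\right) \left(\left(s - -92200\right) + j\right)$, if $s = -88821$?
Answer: $-147318387300$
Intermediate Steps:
$\left(-161431 - 316669\right) \left(\left(s - -92200\right) + j\right) = \left(-161431 - 316669\right) \left(\left(-88821 - -92200\right) + 304754\right) = - 478100 \left(\left(-88821 + 92200\right) + 304754\right) = - 478100 \left(3379 + 304754\right) = \left(-478100\right) 308133 = -147318387300$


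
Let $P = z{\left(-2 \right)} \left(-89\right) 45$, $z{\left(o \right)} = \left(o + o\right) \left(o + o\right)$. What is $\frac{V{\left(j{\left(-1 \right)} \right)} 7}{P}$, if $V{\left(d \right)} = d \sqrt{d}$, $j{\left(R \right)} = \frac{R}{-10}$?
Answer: $- \frac{7 \sqrt{10}}{6408000} \approx -3.4544 \cdot 10^{-6}$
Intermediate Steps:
$j{\left(R \right)} = - \frac{R}{10}$ ($j{\left(R \right)} = R \left(- \frac{1}{10}\right) = - \frac{R}{10}$)
$V{\left(d \right)} = d^{\frac{3}{2}}$
$z{\left(o \right)} = 4 o^{2}$ ($z{\left(o \right)} = 2 o 2 o = 4 o^{2}$)
$P = -64080$ ($P = 4 \left(-2\right)^{2} \left(-89\right) 45 = 4 \cdot 4 \left(-89\right) 45 = 16 \left(-89\right) 45 = \left(-1424\right) 45 = -64080$)
$\frac{V{\left(j{\left(-1 \right)} \right)} 7}{P} = \frac{\left(\left(- \frac{1}{10}\right) \left(-1\right)\right)^{\frac{3}{2}} \cdot 7}{-64080} = \left(\frac{1}{10}\right)^{\frac{3}{2}} \cdot 7 \left(- \frac{1}{64080}\right) = \frac{\sqrt{10}}{100} \cdot 7 \left(- \frac{1}{64080}\right) = \frac{7 \sqrt{10}}{100} \left(- \frac{1}{64080}\right) = - \frac{7 \sqrt{10}}{6408000}$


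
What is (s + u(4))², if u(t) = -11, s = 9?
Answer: 4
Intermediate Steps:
(s + u(4))² = (9 - 11)² = (-2)² = 4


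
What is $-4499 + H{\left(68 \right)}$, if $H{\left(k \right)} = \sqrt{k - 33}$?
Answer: $-4499 + \sqrt{35} \approx -4493.1$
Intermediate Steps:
$H{\left(k \right)} = \sqrt{-33 + k}$
$-4499 + H{\left(68 \right)} = -4499 + \sqrt{-33 + 68} = -4499 + \sqrt{35}$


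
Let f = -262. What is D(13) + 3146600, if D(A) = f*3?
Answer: 3145814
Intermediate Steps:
D(A) = -786 (D(A) = -262*3 = -786)
D(13) + 3146600 = -786 + 3146600 = 3145814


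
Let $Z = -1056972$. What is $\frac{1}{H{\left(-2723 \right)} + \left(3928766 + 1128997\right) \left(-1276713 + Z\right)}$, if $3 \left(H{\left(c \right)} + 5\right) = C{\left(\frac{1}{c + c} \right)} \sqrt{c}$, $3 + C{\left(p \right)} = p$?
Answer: $- \frac{1157046603690786480}{13656882147063939993082252119721} + \frac{98034 i \sqrt{2723}}{13656882147063939993082252119721} \approx -8.4723 \cdot 10^{-14} + 3.7458 \cdot 10^{-25} i$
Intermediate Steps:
$C{\left(p \right)} = -3 + p$
$H{\left(c \right)} = -5 + \frac{\sqrt{c} \left(-3 + \frac{1}{2 c}\right)}{3}$ ($H{\left(c \right)} = -5 + \frac{\left(-3 + \frac{1}{c + c}\right) \sqrt{c}}{3} = -5 + \frac{\left(-3 + \frac{1}{2 c}\right) \sqrt{c}}{3} = -5 + \frac{\sqrt{c} \left(-3 + \frac{1}{2 c}\right)}{3}$)
$\frac{1}{H{\left(-2723 \right)} + \left(3928766 + 1128997\right) \left(-1276713 + Z\right)} = \frac{1}{\left(-5 - \sqrt{-2723} + \frac{1}{6 i \sqrt{2723}}\right) + \left(3928766 + 1128997\right) \left(-1276713 - 1056972\right)} = \frac{1}{\left(-5 - i \sqrt{2723} + \frac{\left(- \frac{1}{2723}\right) i \sqrt{2723}}{6}\right) + 5057763 \left(-2333685\right)} = \frac{1}{\left(-5 - i \sqrt{2723} - \frac{i \sqrt{2723}}{16338}\right) - 11803225646655} = \frac{1}{\left(-5 - \frac{16339 i \sqrt{2723}}{16338}\right) - 11803225646655} = \frac{1}{-11803225646660 - \frac{16339 i \sqrt{2723}}{16338}}$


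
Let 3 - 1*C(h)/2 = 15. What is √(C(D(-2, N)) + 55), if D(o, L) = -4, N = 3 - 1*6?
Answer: √31 ≈ 5.5678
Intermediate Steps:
N = -3 (N = 3 - 6 = -3)
C(h) = -24 (C(h) = 6 - 2*15 = 6 - 30 = -24)
√(C(D(-2, N)) + 55) = √(-24 + 55) = √31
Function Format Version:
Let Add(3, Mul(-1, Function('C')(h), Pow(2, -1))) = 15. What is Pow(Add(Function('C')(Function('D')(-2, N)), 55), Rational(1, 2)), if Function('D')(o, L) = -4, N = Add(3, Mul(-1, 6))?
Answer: Pow(31, Rational(1, 2)) ≈ 5.5678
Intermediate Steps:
N = -3 (N = Add(3, -6) = -3)
Function('C')(h) = -24 (Function('C')(h) = Add(6, Mul(-2, 15)) = Add(6, -30) = -24)
Pow(Add(Function('C')(Function('D')(-2, N)), 55), Rational(1, 2)) = Pow(Add(-24, 55), Rational(1, 2)) = Pow(31, Rational(1, 2))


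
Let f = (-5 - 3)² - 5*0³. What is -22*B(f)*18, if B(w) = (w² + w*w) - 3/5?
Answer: -16218972/5 ≈ -3.2438e+6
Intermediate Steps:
f = 64 (f = (-8)² - 5*0 = 64 + 0 = 64)
B(w) = -⅗ + 2*w² (B(w) = (w² + w²) - 3*⅕ = 2*w² - ⅗ = -⅗ + 2*w²)
-22*B(f)*18 = -22*(-⅗ + 2*64²)*18 = -22*(-⅗ + 2*4096)*18 = -22*(-⅗ + 8192)*18 = -22*40957/5*18 = -901054/5*18 = -16218972/5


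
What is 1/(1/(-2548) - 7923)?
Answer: -2548/20187805 ≈ -0.00012621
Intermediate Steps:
1/(1/(-2548) - 7923) = 1/(-1/2548 - 7923) = 1/(-20187805/2548) = -2548/20187805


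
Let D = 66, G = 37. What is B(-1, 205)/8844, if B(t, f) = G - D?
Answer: -29/8844 ≈ -0.0032791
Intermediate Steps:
B(t, f) = -29 (B(t, f) = 37 - 1*66 = 37 - 66 = -29)
B(-1, 205)/8844 = -29/8844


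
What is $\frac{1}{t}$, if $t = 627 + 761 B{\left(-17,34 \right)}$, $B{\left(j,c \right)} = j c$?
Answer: $- \frac{1}{439231} \approx -2.2767 \cdot 10^{-6}$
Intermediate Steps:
$B{\left(j,c \right)} = c j$
$t = -439231$ ($t = 627 + 761 \cdot 34 \left(-17\right) = 627 + 761 \left(-578\right) = 627 - 439858 = -439231$)
$\frac{1}{t} = \frac{1}{-439231} = - \frac{1}{439231}$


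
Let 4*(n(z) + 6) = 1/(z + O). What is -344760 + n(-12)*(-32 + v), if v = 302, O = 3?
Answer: -692775/2 ≈ -3.4639e+5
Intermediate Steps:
n(z) = -6 + 1/(4*(3 + z)) (n(z) = -6 + 1/(4*(z + 3)) = -6 + 1/(4*(3 + z)))
-344760 + n(-12)*(-32 + v) = -344760 + ((-71 - 24*(-12))/(4*(3 - 12)))*(-32 + 302) = -344760 + ((1/4)*(-71 + 288)/(-9))*270 = -344760 + ((1/4)*(-1/9)*217)*270 = -344760 - 217/36*270 = -344760 - 3255/2 = -692775/2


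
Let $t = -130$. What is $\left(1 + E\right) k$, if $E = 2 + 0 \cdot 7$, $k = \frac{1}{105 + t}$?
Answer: $- \frac{3}{25} \approx -0.12$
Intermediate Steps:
$k = - \frac{1}{25}$ ($k = \frac{1}{105 - 130} = \frac{1}{-25} = - \frac{1}{25} \approx -0.04$)
$E = 2$ ($E = 2 + 0 = 2$)
$\left(1 + E\right) k = \left(1 + 2\right) \left(- \frac{1}{25}\right) = 3 \left(- \frac{1}{25}\right) = - \frac{3}{25}$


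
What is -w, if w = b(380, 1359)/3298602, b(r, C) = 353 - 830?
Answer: 159/1099534 ≈ 0.00014461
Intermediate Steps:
b(r, C) = -477
w = -159/1099534 (w = -477/3298602 = -477*1/3298602 = -159/1099534 ≈ -0.00014461)
-w = -1*(-159/1099534) = 159/1099534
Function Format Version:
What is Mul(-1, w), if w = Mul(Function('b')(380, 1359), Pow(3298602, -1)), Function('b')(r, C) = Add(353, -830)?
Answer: Rational(159, 1099534) ≈ 0.00014461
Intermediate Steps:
Function('b')(r, C) = -477
w = Rational(-159, 1099534) (w = Mul(-477, Pow(3298602, -1)) = Mul(-477, Rational(1, 3298602)) = Rational(-159, 1099534) ≈ -0.00014461)
Mul(-1, w) = Mul(-1, Rational(-159, 1099534)) = Rational(159, 1099534)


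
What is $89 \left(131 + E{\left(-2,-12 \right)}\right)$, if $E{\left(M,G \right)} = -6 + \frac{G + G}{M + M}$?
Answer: $11659$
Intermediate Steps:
$E{\left(M,G \right)} = -6 + \frac{G}{M}$ ($E{\left(M,G \right)} = -6 + \frac{2 G}{2 M} = -6 + 2 G \frac{1}{2 M} = -6 + \frac{G}{M}$)
$89 \left(131 + E{\left(-2,-12 \right)}\right) = 89 \left(131 - \left(6 + \frac{12}{-2}\right)\right) = 89 \left(131 - 0\right) = 89 \left(131 + \left(-6 + 6\right)\right) = 89 \left(131 + 0\right) = 89 \cdot 131 = 11659$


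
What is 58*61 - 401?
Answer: 3137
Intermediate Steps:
58*61 - 401 = 3538 - 401 = 3137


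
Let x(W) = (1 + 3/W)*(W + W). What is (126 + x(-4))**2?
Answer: 15376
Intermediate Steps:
x(W) = 2*W*(1 + 3/W) (x(W) = (1 + 3/W)*(2*W) = 2*W*(1 + 3/W))
(126 + x(-4))**2 = (126 + (6 + 2*(-4)))**2 = (126 + (6 - 8))**2 = (126 - 2)**2 = 124**2 = 15376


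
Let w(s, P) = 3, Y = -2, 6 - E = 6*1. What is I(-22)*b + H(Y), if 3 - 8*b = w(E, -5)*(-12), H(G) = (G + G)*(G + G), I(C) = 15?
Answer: 713/8 ≈ 89.125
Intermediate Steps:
E = 0 (E = 6 - 6 = 0)
H(G) = 4*G**2 (H(G) = (2*G)*(2*G) = 4*G**2)
b = 39/8 (b = 3/8 - 3*(-12)/8 = 3/8 - 1/8*(-36) = 3/8 + 9/2 = 39/8 ≈ 4.8750)
I(-22)*b + H(Y) = 15*(39/8) + 4*(-2)**2 = 585/8 + 4*4 = 585/8 + 16 = 713/8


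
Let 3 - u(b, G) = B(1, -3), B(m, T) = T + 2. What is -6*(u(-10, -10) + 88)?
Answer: -552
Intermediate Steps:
B(m, T) = 2 + T
u(b, G) = 4 (u(b, G) = 3 - (2 - 3) = 3 - 1*(-1) = 3 + 1 = 4)
-6*(u(-10, -10) + 88) = -6*(4 + 88) = -6*92 = -552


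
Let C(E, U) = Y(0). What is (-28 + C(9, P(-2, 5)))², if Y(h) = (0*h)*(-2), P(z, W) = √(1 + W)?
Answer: 784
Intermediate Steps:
Y(h) = 0 (Y(h) = 0*(-2) = 0)
C(E, U) = 0
(-28 + C(9, P(-2, 5)))² = (-28 + 0)² = (-28)² = 784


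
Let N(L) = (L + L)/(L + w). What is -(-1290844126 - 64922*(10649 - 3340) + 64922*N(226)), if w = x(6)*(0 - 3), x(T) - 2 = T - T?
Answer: 8826128194/5 ≈ 1.7652e+9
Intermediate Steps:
x(T) = 2 (x(T) = 2 + (T - T) = 2 + 0 = 2)
w = -6 (w = 2*(0 - 3) = 2*(-3) = -6)
N(L) = 2*L/(-6 + L) (N(L) = (L + L)/(L - 6) = (2*L)/(-6 + L) = 2*L/(-6 + L))
-(-1290844126 - 64922*(10649 - 3340) + 64922*N(226)) = -(-1290844126 - 64922*(10649 - 3340) + 29344744/(-6 + 226)) = -(-6453553704/5 - 474514898) = -64922/(1/((-19883 - 7309) + 2*226*(1/220))) = -64922/(1/(-27192 + 113/55)) = -64922/(1/(-1495447/55)) = -64922/(-55/1495447) = -64922*(-1495447/55) = 8826128194/5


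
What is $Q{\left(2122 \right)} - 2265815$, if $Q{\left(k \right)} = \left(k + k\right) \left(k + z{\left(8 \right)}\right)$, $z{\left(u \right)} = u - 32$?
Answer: $6638097$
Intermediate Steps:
$z{\left(u \right)} = -32 + u$
$Q{\left(k \right)} = 2 k \left(-24 + k\right)$ ($Q{\left(k \right)} = \left(k + k\right) \left(k + \left(-32 + 8\right)\right) = 2 k \left(k - 24\right) = 2 k \left(-24 + k\right)$)
$Q{\left(2122 \right)} - 2265815 = 2 \cdot 2122 \left(-24 + 2122\right) - 2265815 = 2 \cdot 2122 \cdot 2098 - 2265815 = 8903912 - 2265815 = 6638097$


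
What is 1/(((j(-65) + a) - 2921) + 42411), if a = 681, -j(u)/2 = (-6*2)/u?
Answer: 65/2611091 ≈ 2.4894e-5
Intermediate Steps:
j(u) = 24/u (j(u) = -2*(-6*2)/u = -(-24)/u = 24/u)
1/(((j(-65) + a) - 2921) + 42411) = 1/(((24/(-65) + 681) - 2921) + 42411) = 1/(((24*(-1/65) + 681) - 2921) + 42411) = 1/(((-24/65 + 681) - 2921) + 42411) = 1/((44241/65 - 2921) + 42411) = 1/(-145624/65 + 42411) = 1/(2611091/65) = 65/2611091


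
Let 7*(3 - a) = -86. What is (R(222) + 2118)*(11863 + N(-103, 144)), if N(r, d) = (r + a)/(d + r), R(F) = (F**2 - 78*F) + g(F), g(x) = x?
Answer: 116786730636/287 ≈ 4.0692e+8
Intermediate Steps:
a = 107/7 (a = 3 - 1/7*(-86) = 3 + 86/7 = 107/7 ≈ 15.286)
R(F) = F**2 - 77*F (R(F) = (F**2 - 78*F) + F = F**2 - 77*F)
N(r, d) = (107/7 + r)/(d + r) (N(r, d) = (r + 107/7)/(d + r) = (107/7 + r)/(d + r))
(R(222) + 2118)*(11863 + N(-103, 144)) = (222*(-77 + 222) + 2118)*(11863 + (107/7 - 103)/(144 - 103)) = (222*145 + 2118)*(11863 - 614/7/41) = (32190 + 2118)*(11863 + (1/41)*(-614/7)) = 34308*(11863 - 614/287) = 34308*(3404067/287) = 116786730636/287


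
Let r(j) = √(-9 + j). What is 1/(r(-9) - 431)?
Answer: -431/185779 - 3*I*√2/185779 ≈ -0.00232 - 2.2837e-5*I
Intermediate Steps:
1/(r(-9) - 431) = 1/(√(-9 - 9) - 431) = 1/(√(-18) - 431) = 1/(3*I*√2 - 431) = 1/(-431 + 3*I*√2)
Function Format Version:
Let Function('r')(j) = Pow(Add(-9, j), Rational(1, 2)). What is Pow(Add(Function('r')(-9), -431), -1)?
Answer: Add(Rational(-431, 185779), Mul(Rational(-3, 185779), I, Pow(2, Rational(1, 2)))) ≈ Add(-0.0023200, Mul(-2.2837e-5, I))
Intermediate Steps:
Pow(Add(Function('r')(-9), -431), -1) = Pow(Add(Pow(Add(-9, -9), Rational(1, 2)), -431), -1) = Pow(Add(Pow(-18, Rational(1, 2)), -431), -1) = Pow(Add(Mul(3, I, Pow(2, Rational(1, 2))), -431), -1) = Pow(Add(-431, Mul(3, I, Pow(2, Rational(1, 2)))), -1)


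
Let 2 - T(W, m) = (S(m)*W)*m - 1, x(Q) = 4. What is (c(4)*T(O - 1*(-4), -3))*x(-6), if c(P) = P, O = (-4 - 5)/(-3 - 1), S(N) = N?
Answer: -852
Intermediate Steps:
O = 9/4 (O = -9/(-4) = -9*(-¼) = 9/4 ≈ 2.2500)
T(W, m) = 3 - W*m² (T(W, m) = 2 - ((m*W)*m - 1) = 2 - ((W*m)*m - 1) = 2 - (W*m² - 1) = 2 - (-1 + W*m²) = 2 + (1 - W*m²) = 3 - W*m²)
(c(4)*T(O - 1*(-4), -3))*x(-6) = (4*(3 - 1*(9/4 - 1*(-4))*(-3)²))*4 = (4*(3 - 1*(9/4 + 4)*9))*4 = (4*(3 - 1*25/4*9))*4 = (4*(3 - 225/4))*4 = (4*(-213/4))*4 = -213*4 = -852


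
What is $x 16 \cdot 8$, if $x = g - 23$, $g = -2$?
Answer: $-3200$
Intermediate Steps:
$x = -25$ ($x = -2 - 23 = -25$)
$x 16 \cdot 8 = \left(-25\right) 16 \cdot 8 = \left(-400\right) 8 = -3200$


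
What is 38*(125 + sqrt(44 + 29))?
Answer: 4750 + 38*sqrt(73) ≈ 5074.7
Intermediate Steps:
38*(125 + sqrt(44 + 29)) = 38*(125 + sqrt(73)) = 4750 + 38*sqrt(73)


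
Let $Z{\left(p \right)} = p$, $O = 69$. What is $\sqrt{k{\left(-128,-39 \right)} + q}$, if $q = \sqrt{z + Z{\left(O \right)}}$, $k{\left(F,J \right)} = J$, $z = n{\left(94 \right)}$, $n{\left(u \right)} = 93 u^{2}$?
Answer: $\sqrt{-39 + 3 \sqrt{91313}} \approx 29.454$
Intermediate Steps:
$z = 821748$ ($z = 93 \cdot 94^{2} = 93 \cdot 8836 = 821748$)
$q = 3 \sqrt{91313}$ ($q = \sqrt{821748 + 69} = \sqrt{821817} = 3 \sqrt{91313} \approx 906.54$)
$\sqrt{k{\left(-128,-39 \right)} + q} = \sqrt{-39 + 3 \sqrt{91313}}$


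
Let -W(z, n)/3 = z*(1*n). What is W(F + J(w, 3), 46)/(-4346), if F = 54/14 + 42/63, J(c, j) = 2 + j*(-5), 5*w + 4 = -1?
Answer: -4094/15211 ≈ -0.26915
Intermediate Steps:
w = -1 (w = -4/5 + (1/5)*(-1) = -4/5 - 1/5 = -1)
J(c, j) = 2 - 5*j
F = 95/21 (F = 54*(1/14) + 42*(1/63) = 27/7 + 2/3 = 95/21 ≈ 4.5238)
W(z, n) = -3*n*z (W(z, n) = -3*z*1*n = -3*z*n = -3*n*z)
W(F + J(w, 3), 46)/(-4346) = -3*46*(95/21 + (2 - 5*3))/(-4346) = -3*46*(95/21 + (2 - 15))*(-1/4346) = -3*46*(95/21 - 13)*(-1/4346) = -3*46*(-178/21)*(-1/4346) = (8188/7)*(-1/4346) = -4094/15211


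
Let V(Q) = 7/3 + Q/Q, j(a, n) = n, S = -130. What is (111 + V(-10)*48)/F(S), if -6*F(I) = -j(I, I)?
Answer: -813/65 ≈ -12.508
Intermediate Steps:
V(Q) = 10/3 (V(Q) = 7*(⅓) + 1 = 7/3 + 1 = 10/3)
F(I) = I/6 (F(I) = -(-1)*I/6 = I/6)
(111 + V(-10)*48)/F(S) = (111 + (10/3)*48)/(((⅙)*(-130))) = (111 + 160)/(-65/3) = 271*(-3/65) = -813/65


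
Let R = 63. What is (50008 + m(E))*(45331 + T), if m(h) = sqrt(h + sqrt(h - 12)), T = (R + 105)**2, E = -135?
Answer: 3678338440 + 73555*sqrt(-135 + 7*I*sqrt(3)) ≈ 3.6784e+9 + 8.5549e+5*I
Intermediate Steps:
T = 28224 (T = (63 + 105)**2 = 168**2 = 28224)
m(h) = sqrt(h + sqrt(-12 + h))
(50008 + m(E))*(45331 + T) = (50008 + sqrt(-135 + sqrt(-12 - 135)))*(45331 + 28224) = (50008 + sqrt(-135 + sqrt(-147)))*73555 = (50008 + sqrt(-135 + 7*I*sqrt(3)))*73555 = 3678338440 + 73555*sqrt(-135 + 7*I*sqrt(3))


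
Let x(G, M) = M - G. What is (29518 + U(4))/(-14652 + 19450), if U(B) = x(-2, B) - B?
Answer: 14760/2399 ≈ 6.1526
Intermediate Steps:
U(B) = 2 (U(B) = (B - 1*(-2)) - B = (B + 2) - B = (2 + B) - B = 2)
(29518 + U(4))/(-14652 + 19450) = (29518 + 2)/(-14652 + 19450) = 29520/4798 = 29520*(1/4798) = 14760/2399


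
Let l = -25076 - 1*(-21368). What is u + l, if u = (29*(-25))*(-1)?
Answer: -2983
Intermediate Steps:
l = -3708 (l = -25076 + 21368 = -3708)
u = 725 (u = -725*(-1) = 725)
u + l = 725 - 3708 = -2983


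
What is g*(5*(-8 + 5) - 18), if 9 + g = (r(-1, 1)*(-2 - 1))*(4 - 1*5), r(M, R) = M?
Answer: 396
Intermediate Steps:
g = -12 (g = -9 + (-(-2 - 1))*(4 - 1*5) = -9 + (-1*(-3))*(4 - 5) = -9 + 3*(-1) = -9 - 3 = -12)
g*(5*(-8 + 5) - 18) = -12*(5*(-8 + 5) - 18) = -12*(5*(-3) - 18) = -12*(-15 - 18) = -12*(-33) = 396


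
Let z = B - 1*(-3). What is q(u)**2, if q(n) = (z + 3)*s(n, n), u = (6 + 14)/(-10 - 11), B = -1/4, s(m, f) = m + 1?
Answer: 529/7056 ≈ 0.074972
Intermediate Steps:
s(m, f) = 1 + m
B = -1/4 (B = -1*1/4 = -1/4 ≈ -0.25000)
z = 11/4 (z = -1/4 - 1*(-3) = -1/4 + 3 = 11/4 ≈ 2.7500)
u = -20/21 (u = 20/(-21) = 20*(-1/21) = -20/21 ≈ -0.95238)
q(n) = 23/4 + 23*n/4 (q(n) = (11/4 + 3)*(1 + n) = 23*(1 + n)/4 = 23/4 + 23*n/4)
q(u)**2 = (23/4 + (23/4)*(-20/21))**2 = (23/4 - 115/21)**2 = (23/84)**2 = 529/7056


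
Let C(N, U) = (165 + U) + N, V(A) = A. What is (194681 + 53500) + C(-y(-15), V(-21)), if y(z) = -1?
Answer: 248326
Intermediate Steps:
C(N, U) = 165 + N + U
(194681 + 53500) + C(-y(-15), V(-21)) = (194681 + 53500) + (165 - 1*(-1) - 21) = 248181 + (165 + 1 - 21) = 248181 + 145 = 248326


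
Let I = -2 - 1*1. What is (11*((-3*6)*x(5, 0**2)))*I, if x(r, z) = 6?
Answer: 3564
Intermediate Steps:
I = -3 (I = -2 - 1 = -3)
(11*((-3*6)*x(5, 0**2)))*I = (11*(-3*6*6))*(-3) = (11*(-18*6))*(-3) = (11*(-108))*(-3) = -1188*(-3) = 3564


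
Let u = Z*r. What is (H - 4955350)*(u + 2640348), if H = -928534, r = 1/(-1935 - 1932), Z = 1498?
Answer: -60075774912702712/3867 ≈ -1.5536e+13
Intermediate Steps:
r = -1/3867 (r = 1/(-3867) = -1/3867 ≈ -0.00025860)
u = -1498/3867 (u = 1498*(-1/3867) = -1498/3867 ≈ -0.38738)
(H - 4955350)*(u + 2640348) = (-928534 - 4955350)*(-1498/3867 + 2640348) = -5883884*10210224218/3867 = -60075774912702712/3867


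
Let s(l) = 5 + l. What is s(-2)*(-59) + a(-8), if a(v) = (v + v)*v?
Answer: -49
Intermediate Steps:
a(v) = 2*v² (a(v) = (2*v)*v = 2*v²)
s(-2)*(-59) + a(-8) = (5 - 2)*(-59) + 2*(-8)² = 3*(-59) + 2*64 = -177 + 128 = -49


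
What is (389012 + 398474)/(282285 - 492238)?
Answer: -787486/209953 ≈ -3.7508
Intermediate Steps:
(389012 + 398474)/(282285 - 492238) = 787486/(-209953) = 787486*(-1/209953) = -787486/209953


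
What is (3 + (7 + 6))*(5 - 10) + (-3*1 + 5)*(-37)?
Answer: -154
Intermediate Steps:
(3 + (7 + 6))*(5 - 10) + (-3*1 + 5)*(-37) = (3 + 13)*(-5) + (-3 + 5)*(-37) = 16*(-5) + 2*(-37) = -80 - 74 = -154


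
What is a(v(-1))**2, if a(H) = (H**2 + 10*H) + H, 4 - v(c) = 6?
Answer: 324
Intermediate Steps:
v(c) = -2 (v(c) = 4 - 1*6 = 4 - 6 = -2)
a(H) = H**2 + 11*H
a(v(-1))**2 = (-2*(11 - 2))**2 = (-2*9)**2 = (-18)**2 = 324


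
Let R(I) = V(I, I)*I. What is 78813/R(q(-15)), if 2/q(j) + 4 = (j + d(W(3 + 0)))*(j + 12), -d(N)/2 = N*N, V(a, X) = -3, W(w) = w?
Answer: -2495745/2 ≈ -1.2479e+6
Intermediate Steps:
d(N) = -2*N² (d(N) = -2*N*N = -2*N²)
q(j) = 2/(-4 + (-18 + j)*(12 + j)) (q(j) = 2/(-4 + (j - 2*(3 + 0)²)*(j + 12)) = 2/(-4 + (j - 2*3²)*(12 + j)) = 2/(-4 + (j - 2*9)*(12 + j)) = 2/(-4 + (j - 18)*(12 + j)) = 2/(-4 + (-18 + j)*(12 + j)))
R(I) = -3*I
78813/R(q(-15)) = 78813/((-6/(-220 + (-15)² - 6*(-15)))) = 78813/((-6/(-220 + 225 + 90))) = 78813/((-6/95)) = 78813/((-3*2/95)) = 78813/(-6/95) = 78813*(-95/6) = -2495745/2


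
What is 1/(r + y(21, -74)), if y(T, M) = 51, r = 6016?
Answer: 1/6067 ≈ 0.00016483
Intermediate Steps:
1/(r + y(21, -74)) = 1/(6016 + 51) = 1/6067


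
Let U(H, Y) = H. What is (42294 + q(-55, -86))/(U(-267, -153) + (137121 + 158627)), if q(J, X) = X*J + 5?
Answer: 47029/295481 ≈ 0.15916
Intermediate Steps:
q(J, X) = 5 + J*X (q(J, X) = J*X + 5 = 5 + J*X)
(42294 + q(-55, -86))/(U(-267, -153) + (137121 + 158627)) = (42294 + (5 - 55*(-86)))/(-267 + (137121 + 158627)) = (42294 + (5 + 4730))/(-267 + 295748) = (42294 + 4735)/295481 = 47029*(1/295481) = 47029/295481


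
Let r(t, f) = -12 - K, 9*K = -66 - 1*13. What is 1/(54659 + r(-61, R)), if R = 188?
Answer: 9/491902 ≈ 1.8296e-5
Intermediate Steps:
K = -79/9 (K = (-66 - 1*13)/9 = (-66 - 13)/9 = (⅑)*(-79) = -79/9 ≈ -8.7778)
r(t, f) = -29/9 (r(t, f) = -12 - 1*(-79/9) = -12 + 79/9 = -29/9)
1/(54659 + r(-61, R)) = 1/(54659 - 29/9) = 1/(491902/9) = 9/491902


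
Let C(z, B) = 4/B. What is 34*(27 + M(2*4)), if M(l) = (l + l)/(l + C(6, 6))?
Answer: 12750/13 ≈ 980.77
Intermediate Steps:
M(l) = 2*l/(⅔ + l) (M(l) = (l + l)/(l + 4/6) = (2*l)/(l + 4*(⅙)) = (2*l)/(l + ⅔) = (2*l)/(⅔ + l) = 2*l/(⅔ + l))
34*(27 + M(2*4)) = 34*(27 + 6*(2*4)/(2 + 3*(2*4))) = 34*(27 + 6*8/(2 + 3*8)) = 34*(27 + 6*8/(2 + 24)) = 34*(27 + 6*8/26) = 34*(27 + 6*8*(1/26)) = 34*(27 + 24/13) = 34*(375/13) = 12750/13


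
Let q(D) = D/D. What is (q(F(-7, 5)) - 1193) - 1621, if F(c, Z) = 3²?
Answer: -2813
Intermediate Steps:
F(c, Z) = 9
q(D) = 1
(q(F(-7, 5)) - 1193) - 1621 = (1 - 1193) - 1621 = -1192 - 1621 = -2813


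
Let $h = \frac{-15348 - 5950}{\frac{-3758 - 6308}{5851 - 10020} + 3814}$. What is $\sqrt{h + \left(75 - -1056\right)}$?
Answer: $\frac{\sqrt{1978457635747415}}{1325886} \approx 33.547$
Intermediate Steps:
$h = - \frac{44395681}{7955316}$ ($h = - \frac{21298}{- \frac{10066}{5851 - 10020} + 3814} = - \frac{21298}{- \frac{10066}{-4169} + 3814} = - \frac{21298}{\left(-10066\right) \left(- \frac{1}{4169}\right) + 3814} = - \frac{21298}{\frac{10066}{4169} + 3814} = - \frac{21298}{\frac{15910632}{4169}} = \left(-21298\right) \frac{4169}{15910632} = - \frac{44395681}{7955316} \approx -5.5806$)
$\sqrt{h + \left(75 - -1056\right)} = \sqrt{- \frac{44395681}{7955316} + \left(75 - -1056\right)} = \sqrt{- \frac{44395681}{7955316} + \left(75 + 1056\right)} = \sqrt{- \frac{44395681}{7955316} + 1131} = \sqrt{\frac{8953066715}{7955316}} = \frac{\sqrt{1978457635747415}}{1325886}$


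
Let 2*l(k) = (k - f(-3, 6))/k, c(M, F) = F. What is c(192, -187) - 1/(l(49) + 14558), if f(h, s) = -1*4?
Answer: -266799917/1426737 ≈ -187.00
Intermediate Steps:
f(h, s) = -4
l(k) = (4 + k)/(2*k) (l(k) = ((k - 1*(-4))/k)/2 = ((k + 4)/k)/2 = ((4 + k)/k)/2 = (4 + k)/(2*k))
c(192, -187) - 1/(l(49) + 14558) = -187 - 1/((½)*(4 + 49)/49 + 14558) = -187 - 1/((½)*(1/49)*53 + 14558) = -187 - 1/(53/98 + 14558) = -187 - 1/1426737/98 = -187 - 1*98/1426737 = -187 - 98/1426737 = -266799917/1426737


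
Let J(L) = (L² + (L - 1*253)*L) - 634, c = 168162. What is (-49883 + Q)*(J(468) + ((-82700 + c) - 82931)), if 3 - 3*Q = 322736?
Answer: -151890180662/3 ≈ -5.0630e+10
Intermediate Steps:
Q = -322733/3 (Q = 1 - ⅓*322736 = 1 - 322736/3 = -322733/3 ≈ -1.0758e+5)
J(L) = -634 + L² + L*(-253 + L) (J(L) = (L² + (L - 253)*L) - 634 = (L² + (-253 + L)*L) - 634 = (L² + L*(-253 + L)) - 634 = -634 + L² + L*(-253 + L))
(-49883 + Q)*(J(468) + ((-82700 + c) - 82931)) = (-49883 - 322733/3)*((-634 - 253*468 + 2*468²) + ((-82700 + 168162) - 82931)) = -472382*((-634 - 118404 + 2*219024) + (85462 - 82931))/3 = -472382*((-634 - 118404 + 438048) + 2531)/3 = -472382*(319010 + 2531)/3 = -472382/3*321541 = -151890180662/3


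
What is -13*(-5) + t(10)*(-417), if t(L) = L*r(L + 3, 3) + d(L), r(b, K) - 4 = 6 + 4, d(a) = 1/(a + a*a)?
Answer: -6415067/110 ≈ -58319.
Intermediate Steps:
d(a) = 1/(a + a²)
r(b, K) = 14 (r(b, K) = 4 + (6 + 4) = 4 + 10 = 14)
t(L) = 14*L + 1/(L*(1 + L)) (t(L) = L*14 + 1/(L*(1 + L)) = 14*L + 1/(L*(1 + L)))
-13*(-5) + t(10)*(-417) = -13*(-5) + ((1 + 14*10²*(1 + 10))/(10*(1 + 10)))*(-417) = 65 + ((⅒)*(1 + 14*100*11)/11)*(-417) = 65 + ((⅒)*(1/11)*(1 + 15400))*(-417) = 65 + ((⅒)*(1/11)*15401)*(-417) = 65 + (15401/110)*(-417) = 65 - 6422217/110 = -6415067/110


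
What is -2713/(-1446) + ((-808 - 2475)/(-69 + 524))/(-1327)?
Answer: 234687989/124724730 ≈ 1.8816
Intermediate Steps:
-2713/(-1446) + ((-808 - 2475)/(-69 + 524))/(-1327) = -2713*(-1/1446) - 3283/455*(-1/1327) = 2713/1446 - 3283*1/455*(-1/1327) = 2713/1446 - 469/65*(-1/1327) = 2713/1446 + 469/86255 = 234687989/124724730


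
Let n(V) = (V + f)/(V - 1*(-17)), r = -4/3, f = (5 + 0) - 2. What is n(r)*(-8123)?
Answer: -40615/47 ≈ -864.15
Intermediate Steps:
f = 3 (f = 5 - 2 = 3)
r = -4/3 (r = -4*⅓ = -4/3 ≈ -1.3333)
n(V) = (3 + V)/(17 + V) (n(V) = (V + 3)/(V - 1*(-17)) = (3 + V)/(V + 17) = (3 + V)/(17 + V))
n(r)*(-8123) = ((3 - 4/3)/(17 - 4/3))*(-8123) = ((5/3)/(47/3))*(-8123) = ((3/47)*(5/3))*(-8123) = (5/47)*(-8123) = -40615/47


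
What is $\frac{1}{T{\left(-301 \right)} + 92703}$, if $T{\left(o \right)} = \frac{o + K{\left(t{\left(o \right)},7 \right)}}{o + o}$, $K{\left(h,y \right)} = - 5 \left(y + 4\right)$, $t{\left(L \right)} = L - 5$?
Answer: $\frac{301}{27903781} \approx 1.0787 \cdot 10^{-5}$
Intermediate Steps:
$t{\left(L \right)} = -5 + L$
$K{\left(h,y \right)} = -20 - 5 y$ ($K{\left(h,y \right)} = - 5 \left(4 + y\right) = -20 - 5 y$)
$T{\left(o \right)} = \frac{-55 + o}{2 o}$ ($T{\left(o \right)} = \frac{o - 55}{o + o} = \frac{o - 55}{2 o} = \left(o - 55\right) \frac{1}{2 o} = \left(-55 + o\right) \frac{1}{2 o} = \frac{-55 + o}{2 o}$)
$\frac{1}{T{\left(-301 \right)} + 92703} = \frac{1}{\frac{-55 - 301}{2 \left(-301\right)} + 92703} = \frac{1}{\frac{1}{2} \left(- \frac{1}{301}\right) \left(-356\right) + 92703} = \frac{1}{\frac{178}{301} + 92703} = \frac{1}{\frac{27903781}{301}} = \frac{301}{27903781}$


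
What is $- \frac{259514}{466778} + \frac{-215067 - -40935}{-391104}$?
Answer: $- \frac{40111065}{362219728} \approx -0.11074$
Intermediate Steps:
$- \frac{259514}{466778} + \frac{-215067 - -40935}{-391104} = \left(-259514\right) \frac{1}{466778} + \left(-215067 + 40935\right) \left(- \frac{1}{391104}\right) = - \frac{129757}{233389} - - \frac{691}{1552} = - \frac{129757}{233389} + \frac{691}{1552} = - \frac{40111065}{362219728}$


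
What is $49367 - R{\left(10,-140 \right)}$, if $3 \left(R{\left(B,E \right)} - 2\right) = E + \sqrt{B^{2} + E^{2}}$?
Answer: $\frac{148235}{3} - \frac{10 \sqrt{197}}{3} \approx 49365.0$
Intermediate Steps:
$R{\left(B,E \right)} = 2 + \frac{E}{3} + \frac{\sqrt{B^{2} + E^{2}}}{3}$ ($R{\left(B,E \right)} = 2 + \frac{E + \sqrt{B^{2} + E^{2}}}{3} = 2 + \left(\frac{E}{3} + \frac{\sqrt{B^{2} + E^{2}}}{3}\right) = 2 + \frac{E}{3} + \frac{\sqrt{B^{2} + E^{2}}}{3}$)
$49367 - R{\left(10,-140 \right)} = 49367 - \left(2 + \frac{1}{3} \left(-140\right) + \frac{\sqrt{10^{2} + \left(-140\right)^{2}}}{3}\right) = 49367 - \left(2 - \frac{140}{3} + \frac{\sqrt{100 + 19600}}{3}\right) = 49367 - \left(2 - \frac{140}{3} + \frac{\sqrt{19700}}{3}\right) = 49367 - \left(2 - \frac{140}{3} + \frac{10 \sqrt{197}}{3}\right) = 49367 - \left(- \frac{134}{3} + \frac{10 \sqrt{197}}{3}\right) = 49367 + \left(\frac{134}{3} - \frac{10 \sqrt{197}}{3}\right) = \frac{148235}{3} - \frac{10 \sqrt{197}}{3}$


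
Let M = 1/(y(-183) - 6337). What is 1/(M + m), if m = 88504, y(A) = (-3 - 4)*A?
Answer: 5056/447476223 ≈ 1.1299e-5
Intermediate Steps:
y(A) = -7*A
M = -1/5056 (M = 1/(-7*(-183) - 6337) = 1/(1281 - 6337) = 1/(-5056) = -1/5056 ≈ -0.00019778)
1/(M + m) = 1/(-1/5056 + 88504) = 1/(447476223/5056) = 5056/447476223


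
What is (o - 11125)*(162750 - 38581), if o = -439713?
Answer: -55980103622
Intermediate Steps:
(o - 11125)*(162750 - 38581) = (-439713 - 11125)*(162750 - 38581) = -450838*124169 = -55980103622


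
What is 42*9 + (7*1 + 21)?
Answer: 406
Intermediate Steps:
42*9 + (7*1 + 21) = 378 + (7 + 21) = 378 + 28 = 406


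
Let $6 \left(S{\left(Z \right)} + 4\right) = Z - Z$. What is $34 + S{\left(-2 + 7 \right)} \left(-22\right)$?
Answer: $122$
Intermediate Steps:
$S{\left(Z \right)} = -4$ ($S{\left(Z \right)} = -4 + \frac{Z - Z}{6} = -4 + \frac{1}{6} \cdot 0 = -4 + 0 = -4$)
$34 + S{\left(-2 + 7 \right)} \left(-22\right) = 34 - -88 = 34 + 88 = 122$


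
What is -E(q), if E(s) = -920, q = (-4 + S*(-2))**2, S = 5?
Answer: 920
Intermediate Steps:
q = 196 (q = (-4 + 5*(-2))**2 = (-4 - 10)**2 = (-14)**2 = 196)
-E(q) = -1*(-920) = 920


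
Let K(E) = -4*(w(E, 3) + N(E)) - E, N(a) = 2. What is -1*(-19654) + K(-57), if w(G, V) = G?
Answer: 19931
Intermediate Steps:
K(E) = -8 - 5*E (K(E) = -4*(E + 2) - E = -4*(2 + E) - E = (-8 - 4*E) - E = -8 - 5*E)
-1*(-19654) + K(-57) = -1*(-19654) + (-8 - 5*(-57)) = 19654 + (-8 + 285) = 19654 + 277 = 19931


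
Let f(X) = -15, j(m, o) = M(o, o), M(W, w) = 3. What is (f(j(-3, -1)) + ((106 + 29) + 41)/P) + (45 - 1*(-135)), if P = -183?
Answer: 30019/183 ≈ 164.04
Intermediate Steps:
j(m, o) = 3
(f(j(-3, -1)) + ((106 + 29) + 41)/P) + (45 - 1*(-135)) = (-15 + ((106 + 29) + 41)/(-183)) + (45 - 1*(-135)) = (-15 + (135 + 41)*(-1/183)) + (45 + 135) = (-15 + 176*(-1/183)) + 180 = (-15 - 176/183) + 180 = -2921/183 + 180 = 30019/183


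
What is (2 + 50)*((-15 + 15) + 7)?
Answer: 364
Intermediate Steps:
(2 + 50)*((-15 + 15) + 7) = 52*(0 + 7) = 52*7 = 364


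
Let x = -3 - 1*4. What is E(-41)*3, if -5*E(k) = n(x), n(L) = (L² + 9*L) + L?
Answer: 63/5 ≈ 12.600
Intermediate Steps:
x = -7 (x = -3 - 4 = -7)
n(L) = L² + 10*L
E(k) = 21/5 (E(k) = -(-7)*(10 - 7)/5 = -(-7)*3/5 = -⅕*(-21) = 21/5)
E(-41)*3 = (21/5)*3 = 63/5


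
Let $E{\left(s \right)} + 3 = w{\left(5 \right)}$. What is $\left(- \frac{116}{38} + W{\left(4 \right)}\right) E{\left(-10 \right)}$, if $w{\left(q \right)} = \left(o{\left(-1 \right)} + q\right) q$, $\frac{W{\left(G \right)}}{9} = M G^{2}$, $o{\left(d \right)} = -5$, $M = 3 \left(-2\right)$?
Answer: $\frac{49422}{19} \approx 2601.2$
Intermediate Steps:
$M = -6$
$W{\left(G \right)} = - 54 G^{2}$ ($W{\left(G \right)} = 9 \left(- 6 G^{2}\right) = - 54 G^{2}$)
$w{\left(q \right)} = q \left(-5 + q\right)$ ($w{\left(q \right)} = \left(-5 + q\right) q = q \left(-5 + q\right)$)
$E{\left(s \right)} = -3$ ($E{\left(s \right)} = -3 + 5 \left(-5 + 5\right) = -3 + 5 \cdot 0 = -3 + 0 = -3$)
$\left(- \frac{116}{38} + W{\left(4 \right)}\right) E{\left(-10 \right)} = \left(- \frac{116}{38} - 54 \cdot 4^{2}\right) \left(-3\right) = \left(\left(-116\right) \frac{1}{38} - 864\right) \left(-3\right) = \left(- \frac{58}{19} - 864\right) \left(-3\right) = \left(- \frac{16474}{19}\right) \left(-3\right) = \frac{49422}{19}$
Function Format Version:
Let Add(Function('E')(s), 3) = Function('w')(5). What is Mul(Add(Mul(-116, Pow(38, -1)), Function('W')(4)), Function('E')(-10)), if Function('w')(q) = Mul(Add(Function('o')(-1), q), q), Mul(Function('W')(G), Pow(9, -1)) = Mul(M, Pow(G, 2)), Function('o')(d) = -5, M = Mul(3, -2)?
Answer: Rational(49422, 19) ≈ 2601.2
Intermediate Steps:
M = -6
Function('W')(G) = Mul(-54, Pow(G, 2)) (Function('W')(G) = Mul(9, Mul(-6, Pow(G, 2))) = Mul(-54, Pow(G, 2)))
Function('w')(q) = Mul(q, Add(-5, q)) (Function('w')(q) = Mul(Add(-5, q), q) = Mul(q, Add(-5, q)))
Function('E')(s) = -3 (Function('E')(s) = Add(-3, Mul(5, Add(-5, 5))) = Add(-3, Mul(5, 0)) = Add(-3, 0) = -3)
Mul(Add(Mul(-116, Pow(38, -1)), Function('W')(4)), Function('E')(-10)) = Mul(Add(Mul(-116, Pow(38, -1)), Mul(-54, Pow(4, 2))), -3) = Mul(Add(Mul(-116, Rational(1, 38)), Mul(-54, 16)), -3) = Mul(Add(Rational(-58, 19), -864), -3) = Mul(Rational(-16474, 19), -3) = Rational(49422, 19)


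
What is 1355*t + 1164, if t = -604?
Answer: -817256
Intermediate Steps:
1355*t + 1164 = 1355*(-604) + 1164 = -818420 + 1164 = -817256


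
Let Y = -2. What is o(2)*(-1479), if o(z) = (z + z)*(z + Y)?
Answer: 0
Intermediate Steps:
o(z) = 2*z*(-2 + z) (o(z) = (z + z)*(z - 2) = (2*z)*(-2 + z) = 2*z*(-2 + z))
o(2)*(-1479) = (2*2*(-2 + 2))*(-1479) = (2*2*0)*(-1479) = 0*(-1479) = 0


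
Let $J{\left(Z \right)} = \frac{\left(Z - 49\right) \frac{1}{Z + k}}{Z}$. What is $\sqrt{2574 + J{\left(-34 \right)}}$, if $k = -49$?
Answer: $\frac{\sqrt{2975510}}{34} \approx 50.734$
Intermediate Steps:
$J{\left(Z \right)} = \frac{1}{Z}$ ($J{\left(Z \right)} = \frac{\left(Z - 49\right) \frac{1}{Z - 49}}{Z} = \frac{\left(-49 + Z\right) \frac{1}{-49 + Z}}{Z} = 1 \frac{1}{Z} = \frac{1}{Z}$)
$\sqrt{2574 + J{\left(-34 \right)}} = \sqrt{2574 + \frac{1}{-34}} = \sqrt{2574 - \frac{1}{34}} = \sqrt{\frac{87515}{34}} = \frac{\sqrt{2975510}}{34}$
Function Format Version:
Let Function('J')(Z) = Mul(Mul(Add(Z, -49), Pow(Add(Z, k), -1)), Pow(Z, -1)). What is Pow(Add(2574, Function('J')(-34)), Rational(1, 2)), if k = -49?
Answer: Mul(Rational(1, 34), Pow(2975510, Rational(1, 2))) ≈ 50.734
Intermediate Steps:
Function('J')(Z) = Pow(Z, -1) (Function('J')(Z) = Mul(Mul(Add(Z, -49), Pow(Add(Z, -49), -1)), Pow(Z, -1)) = Mul(Mul(Add(-49, Z), Pow(Add(-49, Z), -1)), Pow(Z, -1)) = Mul(1, Pow(Z, -1)) = Pow(Z, -1))
Pow(Add(2574, Function('J')(-34)), Rational(1, 2)) = Pow(Add(2574, Pow(-34, -1)), Rational(1, 2)) = Pow(Add(2574, Rational(-1, 34)), Rational(1, 2)) = Pow(Rational(87515, 34), Rational(1, 2)) = Mul(Rational(1, 34), Pow(2975510, Rational(1, 2)))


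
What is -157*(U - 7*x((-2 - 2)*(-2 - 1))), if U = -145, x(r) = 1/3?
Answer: 69394/3 ≈ 23131.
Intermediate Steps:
x(r) = 1/3
-157*(U - 7*x((-2 - 2)*(-2 - 1))) = -157*(-145 - 7*1/3) = -157*(-145 - 7/3) = -157*(-442/3) = 69394/3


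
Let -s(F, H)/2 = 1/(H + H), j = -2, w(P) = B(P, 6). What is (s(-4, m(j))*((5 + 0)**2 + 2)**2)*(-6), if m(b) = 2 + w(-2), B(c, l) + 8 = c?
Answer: -2187/4 ≈ -546.75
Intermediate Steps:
B(c, l) = -8 + c
w(P) = -8 + P
m(b) = -8 (m(b) = 2 + (-8 - 2) = 2 - 10 = -8)
s(F, H) = -1/H (s(F, H) = -2/(H + H) = -2*1/(2*H) = -1/H)
(s(-4, m(j))*((5 + 0)**2 + 2)**2)*(-6) = ((-1/(-8))*((5 + 0)**2 + 2)**2)*(-6) = ((-1*(-1/8))*(5**2 + 2)**2)*(-6) = ((25 + 2)**2/8)*(-6) = ((1/8)*27**2)*(-6) = ((1/8)*729)*(-6) = (729/8)*(-6) = -2187/4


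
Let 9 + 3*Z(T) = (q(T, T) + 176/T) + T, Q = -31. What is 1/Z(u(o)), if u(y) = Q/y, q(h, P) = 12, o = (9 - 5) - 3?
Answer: -31/348 ≈ -0.089080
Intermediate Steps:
o = 1 (o = 4 - 3 = 1)
u(y) = -31/y
Z(T) = 1 + T/3 + 176/(3*T) (Z(T) = -3 + ((12 + 176/T) + T)/3 = -3 + (12 + T + 176/T)/3 = -3 + (4 + T/3 + 176/(3*T)) = 1 + T/3 + 176/(3*T))
1/Z(u(o)) = 1/((176 + (-31/1)*(3 - 31/1))/(3*((-31/1)))) = 1/((176 + (-31*1)*(3 - 31*1))/(3*((-31*1)))) = 1/((⅓)*(176 - 31*(3 - 31))/(-31)) = 1/((⅓)*(-1/31)*(176 - 31*(-28))) = 1/((⅓)*(-1/31)*(176 + 868)) = 1/((⅓)*(-1/31)*1044) = 1/(-348/31) = -31/348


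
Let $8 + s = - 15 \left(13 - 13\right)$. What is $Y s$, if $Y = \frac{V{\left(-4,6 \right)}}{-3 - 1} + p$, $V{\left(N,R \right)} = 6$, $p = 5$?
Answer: $-28$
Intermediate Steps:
$s = -8$ ($s = -8 - 15 \left(13 - 13\right) = -8 - 0 = -8 + 0 = -8$)
$Y = \frac{7}{2}$ ($Y = \frac{1}{-3 - 1} \cdot 6 + 5 = \frac{1}{-4} \cdot 6 + 5 = \left(- \frac{1}{4}\right) 6 + 5 = - \frac{3}{2} + 5 = \frac{7}{2} \approx 3.5$)
$Y s = \frac{7}{2} \left(-8\right) = -28$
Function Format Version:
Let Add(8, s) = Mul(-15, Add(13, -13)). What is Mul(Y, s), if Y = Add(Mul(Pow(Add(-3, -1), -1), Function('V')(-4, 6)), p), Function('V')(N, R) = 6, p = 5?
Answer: -28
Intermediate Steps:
s = -8 (s = Add(-8, Mul(-15, Add(13, -13))) = Add(-8, Mul(-15, 0)) = Add(-8, 0) = -8)
Y = Rational(7, 2) (Y = Add(Mul(Pow(Add(-3, -1), -1), 6), 5) = Add(Mul(Pow(-4, -1), 6), 5) = Add(Mul(Rational(-1, 4), 6), 5) = Add(Rational(-3, 2), 5) = Rational(7, 2) ≈ 3.5000)
Mul(Y, s) = Mul(Rational(7, 2), -8) = -28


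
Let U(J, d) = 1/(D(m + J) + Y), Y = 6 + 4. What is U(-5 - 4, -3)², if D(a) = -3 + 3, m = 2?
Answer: 1/100 ≈ 0.010000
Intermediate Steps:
D(a) = 0
Y = 10
U(J, d) = ⅒ (U(J, d) = 1/(0 + 10) = 1/10 = ⅒)
U(-5 - 4, -3)² = (⅒)² = 1/100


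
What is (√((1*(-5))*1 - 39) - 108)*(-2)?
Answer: 216 - 4*I*√11 ≈ 216.0 - 13.266*I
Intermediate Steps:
(√((1*(-5))*1 - 39) - 108)*(-2) = (√(-5*1 - 39) - 108)*(-2) = (√(-5 - 39) - 108)*(-2) = (√(-44) - 108)*(-2) = (2*I*√11 - 108)*(-2) = (-108 + 2*I*√11)*(-2) = 216 - 4*I*√11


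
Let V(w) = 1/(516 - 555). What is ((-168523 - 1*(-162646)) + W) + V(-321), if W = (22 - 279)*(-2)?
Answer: -209158/39 ≈ -5363.0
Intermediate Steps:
V(w) = -1/39 (V(w) = 1/(-39) = -1/39)
W = 514 (W = -257*(-2) = 514)
((-168523 - 1*(-162646)) + W) + V(-321) = ((-168523 - 1*(-162646)) + 514) - 1/39 = ((-168523 + 162646) + 514) - 1/39 = (-5877 + 514) - 1/39 = -5363 - 1/39 = -209158/39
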